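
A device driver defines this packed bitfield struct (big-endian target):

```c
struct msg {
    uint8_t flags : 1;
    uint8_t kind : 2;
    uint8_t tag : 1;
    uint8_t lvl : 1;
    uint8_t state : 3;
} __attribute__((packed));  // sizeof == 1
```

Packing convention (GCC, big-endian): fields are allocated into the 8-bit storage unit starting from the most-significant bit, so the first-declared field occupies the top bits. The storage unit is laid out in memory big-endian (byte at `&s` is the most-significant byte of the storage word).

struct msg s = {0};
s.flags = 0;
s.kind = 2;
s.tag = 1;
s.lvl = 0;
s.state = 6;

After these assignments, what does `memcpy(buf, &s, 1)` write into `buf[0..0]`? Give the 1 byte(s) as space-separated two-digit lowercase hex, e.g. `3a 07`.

56

flags:1 = 0 → 0x0 << 7 → word 0x00
kind:2 = 2 → 0x2 << 5 → word 0x40
tag:1 = 1 → 0x1 << 4 → word 0x50
lvl:1 = 0 → 0x0 << 3 → word 0x50
state:3 = 6 → 0x6 << 0 → word 0x56
word = 0x56 → big-endian bytes:
  [0]=0x56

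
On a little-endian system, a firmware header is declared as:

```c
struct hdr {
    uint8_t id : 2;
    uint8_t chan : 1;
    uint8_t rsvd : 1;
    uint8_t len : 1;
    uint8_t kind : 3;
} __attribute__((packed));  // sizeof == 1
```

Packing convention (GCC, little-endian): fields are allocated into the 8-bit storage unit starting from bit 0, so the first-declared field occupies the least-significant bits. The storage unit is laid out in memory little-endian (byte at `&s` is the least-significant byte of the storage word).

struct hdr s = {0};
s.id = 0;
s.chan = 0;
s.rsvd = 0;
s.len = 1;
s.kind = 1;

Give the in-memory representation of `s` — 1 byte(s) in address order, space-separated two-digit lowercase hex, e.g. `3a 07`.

30

id:2 = 0 → 0x0 << 0 → word 0x00
chan:1 = 0 → 0x0 << 2 → word 0x00
rsvd:1 = 0 → 0x0 << 3 → word 0x00
len:1 = 1 → 0x1 << 4 → word 0x10
kind:3 = 1 → 0x1 << 5 → word 0x30
word = 0x30 → little-endian bytes:
  [0]=0x30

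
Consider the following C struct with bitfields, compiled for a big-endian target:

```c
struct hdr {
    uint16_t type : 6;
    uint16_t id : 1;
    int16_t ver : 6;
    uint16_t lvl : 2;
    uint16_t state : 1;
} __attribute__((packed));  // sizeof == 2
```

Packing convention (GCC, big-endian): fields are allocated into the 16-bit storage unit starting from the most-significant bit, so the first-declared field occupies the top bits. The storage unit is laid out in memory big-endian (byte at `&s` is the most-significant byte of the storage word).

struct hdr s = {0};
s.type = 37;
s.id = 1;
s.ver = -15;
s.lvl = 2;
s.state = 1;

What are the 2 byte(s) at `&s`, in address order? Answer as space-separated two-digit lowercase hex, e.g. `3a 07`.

97 8d

type (6b) val=37 bits=0x25 at bit 10: 0x9400
id (1b) val=1 bits=0x1 at bit 9: 0x9600
ver (6b) val=-15 bits=0x31 at bit 3: 0x9788
lvl (2b) val=2 bits=0x2 at bit 1: 0x978c
state (1b) val=1 bits=0x1 at bit 0: 0x978d
word = 0x978d → big-endian bytes:
  [0]=0x97  [1]=0x8d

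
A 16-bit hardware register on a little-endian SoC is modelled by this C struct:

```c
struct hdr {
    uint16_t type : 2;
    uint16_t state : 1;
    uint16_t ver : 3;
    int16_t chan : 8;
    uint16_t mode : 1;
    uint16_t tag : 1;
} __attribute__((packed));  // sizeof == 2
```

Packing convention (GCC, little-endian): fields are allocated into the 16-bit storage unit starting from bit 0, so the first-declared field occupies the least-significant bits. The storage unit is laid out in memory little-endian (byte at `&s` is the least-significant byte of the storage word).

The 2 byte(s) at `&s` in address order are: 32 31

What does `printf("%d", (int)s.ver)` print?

6

[0]=0x32 [1]=0x31 (little-endian) → word 0x3132
type:2 @ bit 0 → (0x3132>>0)&0x3 = 0x2
state:1 @ bit 2 → (0x3132>>2)&0x1 = 0x0
ver:3 @ bit 3 → (0x3132>>3)&0x7 = 0x6  ←
chan:8 @ bit 6 → (0x3132>>6)&0xff = 0xc4
mode:1 @ bit 14 → (0x3132>>14)&0x1 = 0x0
tag:1 @ bit 15 → (0x3132>>15)&0x1 = 0x0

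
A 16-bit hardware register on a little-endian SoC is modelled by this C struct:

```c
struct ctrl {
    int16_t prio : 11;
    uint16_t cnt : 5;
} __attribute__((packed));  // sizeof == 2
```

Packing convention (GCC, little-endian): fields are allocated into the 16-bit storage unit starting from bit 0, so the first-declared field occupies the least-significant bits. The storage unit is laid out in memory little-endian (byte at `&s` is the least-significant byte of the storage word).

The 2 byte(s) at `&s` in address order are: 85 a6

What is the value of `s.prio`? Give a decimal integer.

-379

[0]=0x85 [1]=0xa6 (little-endian) → word 0xa685
prio:11 @ bit 0 → (0xa685>>0)&0x7ff = 0x685  ←
cnt:5 @ bit 11 → (0xa685>>11)&0x1f = 0x14
prio signed 11b, MSB=1: 1669 - 2048 = -379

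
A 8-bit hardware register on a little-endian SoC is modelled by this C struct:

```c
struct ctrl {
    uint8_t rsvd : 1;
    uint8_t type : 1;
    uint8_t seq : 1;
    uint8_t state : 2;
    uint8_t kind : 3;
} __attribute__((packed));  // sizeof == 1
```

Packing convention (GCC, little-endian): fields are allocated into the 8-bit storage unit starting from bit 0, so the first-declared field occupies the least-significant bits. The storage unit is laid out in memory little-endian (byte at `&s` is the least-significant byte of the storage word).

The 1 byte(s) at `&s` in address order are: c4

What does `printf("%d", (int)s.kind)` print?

[0]=0xc4 (little-endian) → word 0xc4
rsvd [0+:1] = (word>>0) & 0x1 = 0
type [1+:1] = (word>>1) & 0x1 = 0
seq [2+:1] = (word>>2) & 0x1 = 1
state [3+:2] = (word>>3) & 0x3 = 0
kind [5+:3] = (word>>5) & 0x7 = 6  ←

6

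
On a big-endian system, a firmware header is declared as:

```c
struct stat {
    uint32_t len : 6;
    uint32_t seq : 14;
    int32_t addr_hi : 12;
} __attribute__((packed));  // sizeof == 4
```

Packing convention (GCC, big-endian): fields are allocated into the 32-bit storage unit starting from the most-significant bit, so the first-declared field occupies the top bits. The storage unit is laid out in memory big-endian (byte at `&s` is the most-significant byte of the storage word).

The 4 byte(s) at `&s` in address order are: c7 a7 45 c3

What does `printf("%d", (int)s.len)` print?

49

[0]=0xc7 [1]=0xa7 [2]=0x45 [3]=0xc3 (big-endian) → word 0xc7a745c3
len:6 @ bit 26 → (0xc7a745c3>>26)&0x3f = 0x31  ←
seq:14 @ bit 12 → (0xc7a745c3>>12)&0x3fff = 0x3a74
addr_hi:12 @ bit 0 → (0xc7a745c3>>0)&0xfff = 0x5c3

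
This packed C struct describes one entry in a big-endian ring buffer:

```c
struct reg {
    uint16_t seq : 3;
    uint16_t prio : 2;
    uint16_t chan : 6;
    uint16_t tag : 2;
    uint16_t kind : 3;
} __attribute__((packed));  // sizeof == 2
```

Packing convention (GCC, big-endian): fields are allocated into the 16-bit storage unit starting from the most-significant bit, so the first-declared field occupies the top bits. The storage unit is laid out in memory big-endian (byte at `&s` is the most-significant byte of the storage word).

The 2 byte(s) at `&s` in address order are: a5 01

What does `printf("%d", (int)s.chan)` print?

40

[0]=0xa5 [1]=0x01 (big-endian) → word 0xa501
seq [13+:3] = (word>>13) & 0x7 = 5
prio [11+:2] = (word>>11) & 0x3 = 0
chan [5+:6] = (word>>5) & 0x3f = 40  ←
tag [3+:2] = (word>>3) & 0x3 = 0
kind [0+:3] = (word>>0) & 0x7 = 1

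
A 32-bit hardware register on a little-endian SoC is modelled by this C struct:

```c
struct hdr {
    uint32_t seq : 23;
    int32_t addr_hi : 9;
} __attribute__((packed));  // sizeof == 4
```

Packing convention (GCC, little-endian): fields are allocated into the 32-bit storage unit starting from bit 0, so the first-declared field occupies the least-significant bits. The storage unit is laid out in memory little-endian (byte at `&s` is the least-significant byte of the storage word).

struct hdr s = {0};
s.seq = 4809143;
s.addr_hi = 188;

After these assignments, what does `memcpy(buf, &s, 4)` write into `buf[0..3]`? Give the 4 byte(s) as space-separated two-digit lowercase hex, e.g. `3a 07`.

seq (23b) val=4809143 bits=0x4961b7 at bit 0: 0x004961b7
addr_hi (9b) val=188 bits=0xbc at bit 23: 0x5e4961b7
word = 0x5e4961b7 → little-endian bytes:
  [0]=0xb7  [1]=0x61  [2]=0x49  [3]=0x5e

b7 61 49 5e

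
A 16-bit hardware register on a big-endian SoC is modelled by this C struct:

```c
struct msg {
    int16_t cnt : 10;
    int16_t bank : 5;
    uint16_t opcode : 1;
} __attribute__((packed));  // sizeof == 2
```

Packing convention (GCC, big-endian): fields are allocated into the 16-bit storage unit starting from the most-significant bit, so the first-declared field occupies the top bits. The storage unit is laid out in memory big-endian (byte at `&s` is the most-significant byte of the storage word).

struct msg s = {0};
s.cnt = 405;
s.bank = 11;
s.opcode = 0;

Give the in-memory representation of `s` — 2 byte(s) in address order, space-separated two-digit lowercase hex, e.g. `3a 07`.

65 56

[6+:10] cnt=405 & 0x3ff = 0x195; word=0x6540
[1+:5] bank=11 & 0x1f = 0xb; word=0x6556
[0+:1] opcode=0 & 0x1 = 0x0; word=0x6556
word = 0x6556 → big-endian bytes:
  [0]=0x65  [1]=0x56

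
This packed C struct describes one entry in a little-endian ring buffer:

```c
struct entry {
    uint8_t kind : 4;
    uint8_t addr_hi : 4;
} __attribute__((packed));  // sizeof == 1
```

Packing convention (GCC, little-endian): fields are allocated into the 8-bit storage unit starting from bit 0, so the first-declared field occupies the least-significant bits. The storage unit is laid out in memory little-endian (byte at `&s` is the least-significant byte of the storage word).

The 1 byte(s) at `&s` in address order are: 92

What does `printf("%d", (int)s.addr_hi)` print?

9

[0]=0x92 (little-endian) → word 0x92
kind [0+:4] = (word>>0) & 0xf = 2
addr_hi [4+:4] = (word>>4) & 0xf = 9  ←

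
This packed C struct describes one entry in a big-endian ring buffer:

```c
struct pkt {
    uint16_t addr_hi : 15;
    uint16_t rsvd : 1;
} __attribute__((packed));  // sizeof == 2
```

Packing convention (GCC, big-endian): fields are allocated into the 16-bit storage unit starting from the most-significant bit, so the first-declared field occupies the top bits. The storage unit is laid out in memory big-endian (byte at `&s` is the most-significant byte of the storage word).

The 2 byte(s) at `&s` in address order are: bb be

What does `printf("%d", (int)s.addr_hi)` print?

24031

[0]=0xbb [1]=0xbe (big-endian) → word 0xbbbe
addr_hi [1+:15] = (word>>1) & 0x7fff = 24031  ←
rsvd [0+:1] = (word>>0) & 0x1 = 0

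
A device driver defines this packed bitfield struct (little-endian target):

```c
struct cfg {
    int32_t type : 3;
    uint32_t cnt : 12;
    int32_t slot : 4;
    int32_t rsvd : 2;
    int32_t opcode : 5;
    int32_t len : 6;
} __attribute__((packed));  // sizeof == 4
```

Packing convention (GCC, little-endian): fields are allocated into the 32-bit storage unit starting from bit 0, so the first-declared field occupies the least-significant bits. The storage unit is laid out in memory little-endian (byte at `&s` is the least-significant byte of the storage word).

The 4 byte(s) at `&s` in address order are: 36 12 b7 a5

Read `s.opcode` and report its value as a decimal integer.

13

[0]=0x36 [1]=0x12 [2]=0xb7 [3]=0xa5 (little-endian) → word 0xa5b71236
type:3 @ bit 0 → (0xa5b71236>>0)&0x7 = 0x6
cnt:12 @ bit 3 → (0xa5b71236>>3)&0xfff = 0x246
slot:4 @ bit 15 → (0xa5b71236>>15)&0xf = 0xe
rsvd:2 @ bit 19 → (0xa5b71236>>19)&0x3 = 0x2
opcode:5 @ bit 21 → (0xa5b71236>>21)&0x1f = 0xd  ←
len:6 @ bit 26 → (0xa5b71236>>26)&0x3f = 0x29
opcode signed 5b, MSB=0: value = 13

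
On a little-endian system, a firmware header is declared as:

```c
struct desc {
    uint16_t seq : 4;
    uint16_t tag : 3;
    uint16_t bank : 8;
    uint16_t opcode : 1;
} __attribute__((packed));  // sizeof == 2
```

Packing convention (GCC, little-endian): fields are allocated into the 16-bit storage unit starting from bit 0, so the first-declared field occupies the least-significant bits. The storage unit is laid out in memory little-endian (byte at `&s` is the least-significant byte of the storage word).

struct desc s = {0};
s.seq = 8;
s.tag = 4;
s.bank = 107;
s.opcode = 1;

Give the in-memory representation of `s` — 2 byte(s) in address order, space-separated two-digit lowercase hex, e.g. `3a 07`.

seq (4b) val=8 bits=0x8 at bit 0: 0x0008
tag (3b) val=4 bits=0x4 at bit 4: 0x0048
bank (8b) val=107 bits=0x6b at bit 7: 0x35c8
opcode (1b) val=1 bits=0x1 at bit 15: 0xb5c8
word = 0xb5c8 → little-endian bytes:
  [0]=0xc8  [1]=0xb5

c8 b5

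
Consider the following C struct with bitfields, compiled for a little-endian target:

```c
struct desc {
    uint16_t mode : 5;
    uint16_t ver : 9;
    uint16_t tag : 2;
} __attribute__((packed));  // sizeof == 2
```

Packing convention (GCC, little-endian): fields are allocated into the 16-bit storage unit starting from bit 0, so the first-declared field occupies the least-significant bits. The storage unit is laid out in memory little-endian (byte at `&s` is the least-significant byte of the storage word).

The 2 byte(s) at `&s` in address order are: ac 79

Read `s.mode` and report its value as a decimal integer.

[0]=0xac [1]=0x79 (little-endian) → word 0x79ac
mode:5 @ bit 0 → (0x79ac>>0)&0x1f = 0xc  ←
ver:9 @ bit 5 → (0x79ac>>5)&0x1ff = 0x1cd
tag:2 @ bit 14 → (0x79ac>>14)&0x3 = 0x1

12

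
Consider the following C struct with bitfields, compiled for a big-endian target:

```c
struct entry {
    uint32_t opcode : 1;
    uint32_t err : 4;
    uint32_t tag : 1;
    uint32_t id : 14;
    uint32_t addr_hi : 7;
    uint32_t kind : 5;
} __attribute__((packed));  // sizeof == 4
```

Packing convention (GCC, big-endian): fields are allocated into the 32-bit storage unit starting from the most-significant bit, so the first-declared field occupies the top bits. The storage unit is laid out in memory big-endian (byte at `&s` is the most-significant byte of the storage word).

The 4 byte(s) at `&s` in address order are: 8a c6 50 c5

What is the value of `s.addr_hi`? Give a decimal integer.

[0]=0x8a [1]=0xc6 [2]=0x50 [3]=0xc5 (big-endian) → word 0x8ac650c5
opcode [31+:1] = (word>>31) & 0x1 = 1
err [27+:4] = (word>>27) & 0xf = 1
tag [26+:1] = (word>>26) & 0x1 = 0
id [12+:14] = (word>>12) & 0x3fff = 11365
addr_hi [5+:7] = (word>>5) & 0x7f = 6  ←
kind [0+:5] = (word>>0) & 0x1f = 5

6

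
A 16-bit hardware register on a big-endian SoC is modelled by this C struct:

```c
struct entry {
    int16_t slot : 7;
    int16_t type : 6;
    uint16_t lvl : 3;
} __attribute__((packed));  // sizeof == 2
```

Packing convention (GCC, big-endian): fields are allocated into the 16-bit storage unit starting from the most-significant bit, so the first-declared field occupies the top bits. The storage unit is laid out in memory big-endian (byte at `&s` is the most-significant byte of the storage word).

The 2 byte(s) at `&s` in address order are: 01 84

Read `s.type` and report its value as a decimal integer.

-16

[0]=0x01 [1]=0x84 (big-endian) → word 0x0184
slot [9+:7] = (word>>9) & 0x7f = 0
type [3+:6] = (word>>3) & 0x3f = 48  ←
lvl [0+:3] = (word>>0) & 0x7 = 4
type signed 6b, MSB=1: 48 - 64 = -16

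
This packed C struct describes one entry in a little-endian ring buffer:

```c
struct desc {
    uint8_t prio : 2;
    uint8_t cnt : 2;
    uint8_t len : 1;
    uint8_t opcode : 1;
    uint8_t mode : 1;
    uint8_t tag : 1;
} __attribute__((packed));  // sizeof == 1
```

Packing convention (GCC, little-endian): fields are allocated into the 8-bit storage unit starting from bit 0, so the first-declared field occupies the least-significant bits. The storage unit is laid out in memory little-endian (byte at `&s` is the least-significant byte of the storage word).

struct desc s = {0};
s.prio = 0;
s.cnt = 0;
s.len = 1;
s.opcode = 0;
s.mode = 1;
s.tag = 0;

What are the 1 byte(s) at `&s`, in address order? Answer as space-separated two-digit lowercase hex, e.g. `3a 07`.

50

prio:2 = 0 → 0x0 << 0 → word 0x00
cnt:2 = 0 → 0x0 << 2 → word 0x00
len:1 = 1 → 0x1 << 4 → word 0x10
opcode:1 = 0 → 0x0 << 5 → word 0x10
mode:1 = 1 → 0x1 << 6 → word 0x50
tag:1 = 0 → 0x0 << 7 → word 0x50
word = 0x50 → little-endian bytes:
  [0]=0x50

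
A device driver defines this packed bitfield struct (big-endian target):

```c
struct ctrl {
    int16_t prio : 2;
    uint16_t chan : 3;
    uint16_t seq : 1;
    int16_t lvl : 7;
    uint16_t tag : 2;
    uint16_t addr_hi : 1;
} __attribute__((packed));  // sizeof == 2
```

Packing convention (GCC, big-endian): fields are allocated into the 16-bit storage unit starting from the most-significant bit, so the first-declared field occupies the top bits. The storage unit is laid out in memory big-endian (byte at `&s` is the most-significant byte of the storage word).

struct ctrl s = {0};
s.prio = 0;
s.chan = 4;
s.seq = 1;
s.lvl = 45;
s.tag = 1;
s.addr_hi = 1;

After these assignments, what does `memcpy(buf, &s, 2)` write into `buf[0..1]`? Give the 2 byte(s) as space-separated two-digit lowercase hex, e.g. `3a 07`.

25 6b

prio:2 = 0 → 0x0 << 14 → word 0x0000
chan:3 = 4 → 0x4 << 11 → word 0x2000
seq:1 = 1 → 0x1 << 10 → word 0x2400
lvl:7 = 45 → 0x2d << 3 → word 0x2568
tag:2 = 1 → 0x1 << 1 → word 0x256a
addr_hi:1 = 1 → 0x1 << 0 → word 0x256b
word = 0x256b → big-endian bytes:
  [0]=0x25  [1]=0x6b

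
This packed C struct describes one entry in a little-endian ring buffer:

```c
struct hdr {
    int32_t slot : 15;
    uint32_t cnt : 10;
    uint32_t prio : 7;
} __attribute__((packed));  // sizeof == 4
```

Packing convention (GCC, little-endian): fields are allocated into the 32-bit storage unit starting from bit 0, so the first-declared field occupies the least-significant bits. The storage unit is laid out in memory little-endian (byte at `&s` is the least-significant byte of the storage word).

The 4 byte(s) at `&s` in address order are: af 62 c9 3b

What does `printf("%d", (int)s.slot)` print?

[0]=0xaf [1]=0x62 [2]=0xc9 [3]=0x3b (little-endian) → word 0x3bc962af
slot [0+:15] = (word>>0) & 0x7fff = 25263  ←
cnt [15+:10] = (word>>15) & 0x3ff = 914
prio [25+:7] = (word>>25) & 0x7f = 29
slot signed 15b, MSB=1: 25263 - 32768 = -7505

-7505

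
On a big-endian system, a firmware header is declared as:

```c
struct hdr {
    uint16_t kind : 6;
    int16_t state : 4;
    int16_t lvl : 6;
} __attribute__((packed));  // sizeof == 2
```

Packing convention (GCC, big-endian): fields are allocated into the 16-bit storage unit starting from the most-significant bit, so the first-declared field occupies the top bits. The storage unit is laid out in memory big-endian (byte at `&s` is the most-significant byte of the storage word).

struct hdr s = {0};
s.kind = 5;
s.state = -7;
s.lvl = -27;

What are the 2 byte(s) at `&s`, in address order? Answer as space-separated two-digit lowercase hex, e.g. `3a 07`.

16 65

kind (6b) val=5 bits=0x5 at bit 10: 0x1400
state (4b) val=-7 bits=0x9 at bit 6: 0x1640
lvl (6b) val=-27 bits=0x25 at bit 0: 0x1665
word = 0x1665 → big-endian bytes:
  [0]=0x16  [1]=0x65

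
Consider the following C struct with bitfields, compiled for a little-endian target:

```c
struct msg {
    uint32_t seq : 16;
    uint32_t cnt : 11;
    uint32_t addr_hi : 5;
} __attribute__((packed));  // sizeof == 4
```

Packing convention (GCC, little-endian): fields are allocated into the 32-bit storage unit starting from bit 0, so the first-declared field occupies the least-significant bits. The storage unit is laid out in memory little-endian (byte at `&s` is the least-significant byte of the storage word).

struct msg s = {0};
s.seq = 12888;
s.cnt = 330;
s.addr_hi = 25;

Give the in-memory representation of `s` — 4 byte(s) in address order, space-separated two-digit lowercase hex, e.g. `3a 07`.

58 32 4a c9

seq:16 = 12888 → 0x3258 << 0 → word 0x00003258
cnt:11 = 330 → 0x14a << 16 → word 0x014a3258
addr_hi:5 = 25 → 0x19 << 27 → word 0xc94a3258
word = 0xc94a3258 → little-endian bytes:
  [0]=0x58  [1]=0x32  [2]=0x4a  [3]=0xc9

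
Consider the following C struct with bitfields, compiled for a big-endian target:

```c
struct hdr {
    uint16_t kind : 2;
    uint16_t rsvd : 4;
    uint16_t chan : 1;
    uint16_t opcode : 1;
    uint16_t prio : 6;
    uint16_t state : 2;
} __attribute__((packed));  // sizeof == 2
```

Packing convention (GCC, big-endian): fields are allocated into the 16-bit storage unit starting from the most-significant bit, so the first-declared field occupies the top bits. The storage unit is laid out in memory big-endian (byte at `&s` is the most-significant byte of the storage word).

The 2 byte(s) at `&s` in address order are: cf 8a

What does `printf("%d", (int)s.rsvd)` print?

3

[0]=0xcf [1]=0x8a (big-endian) → word 0xcf8a
kind:2 @ bit 14 → (0xcf8a>>14)&0x3 = 0x3
rsvd:4 @ bit 10 → (0xcf8a>>10)&0xf = 0x3  ←
chan:1 @ bit 9 → (0xcf8a>>9)&0x1 = 0x1
opcode:1 @ bit 8 → (0xcf8a>>8)&0x1 = 0x1
prio:6 @ bit 2 → (0xcf8a>>2)&0x3f = 0x22
state:2 @ bit 0 → (0xcf8a>>0)&0x3 = 0x2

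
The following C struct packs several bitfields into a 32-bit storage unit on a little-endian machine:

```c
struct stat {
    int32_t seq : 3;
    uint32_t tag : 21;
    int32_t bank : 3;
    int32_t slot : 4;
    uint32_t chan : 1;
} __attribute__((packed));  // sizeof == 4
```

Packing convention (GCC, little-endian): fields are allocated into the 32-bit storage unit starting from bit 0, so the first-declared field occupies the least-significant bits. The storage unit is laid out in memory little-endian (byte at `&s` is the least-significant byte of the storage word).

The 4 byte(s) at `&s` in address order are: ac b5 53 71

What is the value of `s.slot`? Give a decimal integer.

[0]=0xac [1]=0xb5 [2]=0x53 [3]=0x71 (little-endian) → word 0x7153b5ac
seq [0+:3] = (word>>0) & 0x7 = 4
tag [3+:21] = (word>>3) & 0x1fffff = 685749
bank [24+:3] = (word>>24) & 0x7 = 1
slot [27+:4] = (word>>27) & 0xf = 14  ←
chan [31+:1] = (word>>31) & 0x1 = 0
slot signed 4b, MSB=1: 14 - 16 = -2

-2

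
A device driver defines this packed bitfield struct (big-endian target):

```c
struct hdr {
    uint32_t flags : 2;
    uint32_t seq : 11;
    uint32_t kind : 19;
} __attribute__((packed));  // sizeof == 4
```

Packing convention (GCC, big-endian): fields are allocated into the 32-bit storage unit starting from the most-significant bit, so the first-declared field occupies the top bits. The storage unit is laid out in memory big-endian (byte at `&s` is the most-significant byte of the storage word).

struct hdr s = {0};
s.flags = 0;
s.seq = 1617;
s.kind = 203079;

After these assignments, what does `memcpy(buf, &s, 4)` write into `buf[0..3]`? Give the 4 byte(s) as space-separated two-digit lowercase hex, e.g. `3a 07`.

32 8b 19 47

[30+:2] flags=0 & 0x3 = 0x0; word=0x00000000
[19+:11] seq=1617 & 0x7ff = 0x651; word=0x32880000
[0+:19] kind=203079 & 0x7ffff = 0x31947; word=0x328b1947
word = 0x328b1947 → big-endian bytes:
  [0]=0x32  [1]=0x8b  [2]=0x19  [3]=0x47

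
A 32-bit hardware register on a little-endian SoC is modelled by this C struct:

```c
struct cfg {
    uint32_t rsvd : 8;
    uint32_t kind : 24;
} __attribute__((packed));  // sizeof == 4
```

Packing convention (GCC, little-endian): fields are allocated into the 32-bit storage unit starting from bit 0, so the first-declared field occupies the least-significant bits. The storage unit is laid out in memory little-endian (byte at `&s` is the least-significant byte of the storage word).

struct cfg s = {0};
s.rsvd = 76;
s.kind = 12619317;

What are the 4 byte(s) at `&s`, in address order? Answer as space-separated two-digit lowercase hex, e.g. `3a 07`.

[0+:8] rsvd=76 & 0xff = 0x4c; word=0x0000004c
[8+:24] kind=12619317 & 0xffffff = 0xc08e35; word=0xc08e354c
word = 0xc08e354c → little-endian bytes:
  [0]=0x4c  [1]=0x35  [2]=0x8e  [3]=0xc0

4c 35 8e c0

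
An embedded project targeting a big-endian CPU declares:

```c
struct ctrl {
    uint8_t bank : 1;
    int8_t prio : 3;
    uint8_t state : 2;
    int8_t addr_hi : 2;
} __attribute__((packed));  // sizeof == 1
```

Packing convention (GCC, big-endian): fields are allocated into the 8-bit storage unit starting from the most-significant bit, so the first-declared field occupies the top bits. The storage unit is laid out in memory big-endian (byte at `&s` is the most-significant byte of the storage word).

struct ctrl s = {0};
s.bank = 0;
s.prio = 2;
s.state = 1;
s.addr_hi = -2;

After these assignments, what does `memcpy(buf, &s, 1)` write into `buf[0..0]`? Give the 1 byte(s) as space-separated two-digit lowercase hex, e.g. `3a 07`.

bank:1 = 0 → 0x0 << 7 → word 0x00
prio:3 = 2 → 0x2 << 4 → word 0x20
state:2 = 1 → 0x1 << 2 → word 0x24
addr_hi:2 = -2 → 0x2 << 0 → word 0x26
word = 0x26 → big-endian bytes:
  [0]=0x26

26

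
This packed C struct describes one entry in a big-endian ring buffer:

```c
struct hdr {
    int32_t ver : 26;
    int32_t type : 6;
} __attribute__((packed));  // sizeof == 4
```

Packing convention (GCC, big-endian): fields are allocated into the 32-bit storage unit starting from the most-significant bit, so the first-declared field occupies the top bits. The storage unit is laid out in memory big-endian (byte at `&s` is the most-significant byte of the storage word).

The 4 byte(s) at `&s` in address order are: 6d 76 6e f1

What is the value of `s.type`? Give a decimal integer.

[0]=0x6d [1]=0x76 [2]=0x6e [3]=0xf1 (big-endian) → word 0x6d766ef1
ver:26 @ bit 6 → (0x6d766ef1>>6)&0x3ffffff = 0x1b5d9bb
type:6 @ bit 0 → (0x6d766ef1>>0)&0x3f = 0x31  ←
type signed 6b, MSB=1: 49 - 64 = -15

-15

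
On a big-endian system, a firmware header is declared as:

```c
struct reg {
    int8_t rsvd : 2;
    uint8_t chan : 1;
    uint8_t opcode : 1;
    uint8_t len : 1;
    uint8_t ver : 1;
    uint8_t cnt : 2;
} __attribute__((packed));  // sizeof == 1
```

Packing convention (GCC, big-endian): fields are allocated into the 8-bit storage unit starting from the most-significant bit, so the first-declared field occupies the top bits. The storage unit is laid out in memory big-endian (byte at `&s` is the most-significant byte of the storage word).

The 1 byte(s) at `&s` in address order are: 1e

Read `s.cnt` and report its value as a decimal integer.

2

[0]=0x1e (big-endian) → word 0x1e
rsvd [6+:2] = (word>>6) & 0x3 = 0
chan [5+:1] = (word>>5) & 0x1 = 0
opcode [4+:1] = (word>>4) & 0x1 = 1
len [3+:1] = (word>>3) & 0x1 = 1
ver [2+:1] = (word>>2) & 0x1 = 1
cnt [0+:2] = (word>>0) & 0x3 = 2  ←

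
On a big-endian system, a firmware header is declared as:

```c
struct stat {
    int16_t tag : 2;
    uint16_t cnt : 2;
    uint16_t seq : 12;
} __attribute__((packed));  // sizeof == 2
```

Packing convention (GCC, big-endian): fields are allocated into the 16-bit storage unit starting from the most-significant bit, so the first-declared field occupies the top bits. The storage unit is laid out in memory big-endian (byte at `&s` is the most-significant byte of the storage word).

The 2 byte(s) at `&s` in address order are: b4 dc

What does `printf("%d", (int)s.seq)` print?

1244

[0]=0xb4 [1]=0xdc (big-endian) → word 0xb4dc
tag:2 @ bit 14 → (0xb4dc>>14)&0x3 = 0x2
cnt:2 @ bit 12 → (0xb4dc>>12)&0x3 = 0x3
seq:12 @ bit 0 → (0xb4dc>>0)&0xfff = 0x4dc  ←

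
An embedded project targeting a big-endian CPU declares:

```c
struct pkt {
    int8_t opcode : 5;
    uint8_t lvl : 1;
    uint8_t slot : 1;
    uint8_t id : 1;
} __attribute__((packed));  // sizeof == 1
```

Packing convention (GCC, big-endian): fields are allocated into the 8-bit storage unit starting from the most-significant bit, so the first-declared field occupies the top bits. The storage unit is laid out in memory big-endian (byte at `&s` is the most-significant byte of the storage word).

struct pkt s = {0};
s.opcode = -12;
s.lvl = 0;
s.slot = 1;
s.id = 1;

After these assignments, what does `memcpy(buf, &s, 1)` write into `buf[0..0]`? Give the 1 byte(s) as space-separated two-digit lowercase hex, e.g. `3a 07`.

opcode:5 = -12 → 0x14 << 3 → word 0xa0
lvl:1 = 0 → 0x0 << 2 → word 0xa0
slot:1 = 1 → 0x1 << 1 → word 0xa2
id:1 = 1 → 0x1 << 0 → word 0xa3
word = 0xa3 → big-endian bytes:
  [0]=0xa3

a3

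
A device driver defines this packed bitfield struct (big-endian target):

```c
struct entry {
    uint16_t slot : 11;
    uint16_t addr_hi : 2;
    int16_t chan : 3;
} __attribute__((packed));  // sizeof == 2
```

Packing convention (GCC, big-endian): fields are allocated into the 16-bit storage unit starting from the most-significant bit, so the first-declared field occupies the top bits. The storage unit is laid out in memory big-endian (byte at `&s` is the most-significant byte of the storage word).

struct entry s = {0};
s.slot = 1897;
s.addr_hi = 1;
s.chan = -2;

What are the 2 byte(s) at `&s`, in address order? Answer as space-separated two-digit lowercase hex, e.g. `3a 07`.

slot (11b) val=1897 bits=0x769 at bit 5: 0xed20
addr_hi (2b) val=1 bits=0x1 at bit 3: 0xed28
chan (3b) val=-2 bits=0x6 at bit 0: 0xed2e
word = 0xed2e → big-endian bytes:
  [0]=0xed  [1]=0x2e

ed 2e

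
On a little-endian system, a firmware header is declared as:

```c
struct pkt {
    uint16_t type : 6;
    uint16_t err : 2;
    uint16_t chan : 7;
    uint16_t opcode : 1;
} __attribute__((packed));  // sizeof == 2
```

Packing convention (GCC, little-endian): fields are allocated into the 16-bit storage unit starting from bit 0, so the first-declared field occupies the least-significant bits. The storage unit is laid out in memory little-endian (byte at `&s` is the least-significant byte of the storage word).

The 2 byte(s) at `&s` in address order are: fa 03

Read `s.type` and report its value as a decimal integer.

[0]=0xfa [1]=0x03 (little-endian) → word 0x03fa
type [0+:6] = (word>>0) & 0x3f = 58  ←
err [6+:2] = (word>>6) & 0x3 = 3
chan [8+:7] = (word>>8) & 0x7f = 3
opcode [15+:1] = (word>>15) & 0x1 = 0

58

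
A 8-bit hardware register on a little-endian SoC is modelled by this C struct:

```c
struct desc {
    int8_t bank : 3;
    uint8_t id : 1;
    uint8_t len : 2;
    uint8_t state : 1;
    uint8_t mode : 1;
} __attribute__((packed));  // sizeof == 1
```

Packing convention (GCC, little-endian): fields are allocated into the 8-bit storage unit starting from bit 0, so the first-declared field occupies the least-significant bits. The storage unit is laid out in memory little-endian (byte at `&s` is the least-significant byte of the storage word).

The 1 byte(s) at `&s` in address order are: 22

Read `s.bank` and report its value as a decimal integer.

2

[0]=0x22 (little-endian) → word 0x22
bank [0+:3] = (word>>0) & 0x7 = 2  ←
id [3+:1] = (word>>3) & 0x1 = 0
len [4+:2] = (word>>4) & 0x3 = 2
state [6+:1] = (word>>6) & 0x1 = 0
mode [7+:1] = (word>>7) & 0x1 = 0
bank signed 3b, MSB=0: value = 2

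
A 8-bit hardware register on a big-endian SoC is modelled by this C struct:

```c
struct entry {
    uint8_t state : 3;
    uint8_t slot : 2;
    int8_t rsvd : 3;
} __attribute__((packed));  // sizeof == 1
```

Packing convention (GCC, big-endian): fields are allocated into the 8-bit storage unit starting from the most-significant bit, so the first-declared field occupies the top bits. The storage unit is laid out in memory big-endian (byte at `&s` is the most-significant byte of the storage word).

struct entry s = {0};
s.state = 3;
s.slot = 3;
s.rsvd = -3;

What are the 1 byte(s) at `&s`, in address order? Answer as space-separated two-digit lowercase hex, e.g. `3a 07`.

7d

[5+:3] state=3 & 0x7 = 0x3; word=0x60
[3+:2] slot=3 & 0x3 = 0x3; word=0x78
[0+:3] rsvd=-3 & 0x7 = 0x5; word=0x7d
word = 0x7d → big-endian bytes:
  [0]=0x7d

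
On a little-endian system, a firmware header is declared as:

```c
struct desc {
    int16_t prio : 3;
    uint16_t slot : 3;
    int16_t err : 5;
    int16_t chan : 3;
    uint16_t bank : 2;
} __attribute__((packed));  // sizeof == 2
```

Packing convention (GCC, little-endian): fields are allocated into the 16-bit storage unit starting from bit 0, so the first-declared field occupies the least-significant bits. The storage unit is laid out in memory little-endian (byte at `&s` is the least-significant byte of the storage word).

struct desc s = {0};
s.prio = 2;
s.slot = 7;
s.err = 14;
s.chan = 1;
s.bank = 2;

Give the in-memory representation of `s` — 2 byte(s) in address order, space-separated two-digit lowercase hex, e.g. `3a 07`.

ba 8b

[0+:3] prio=2 & 0x7 = 0x2; word=0x0002
[3+:3] slot=7 & 0x7 = 0x7; word=0x003a
[6+:5] err=14 & 0x1f = 0xe; word=0x03ba
[11+:3] chan=1 & 0x7 = 0x1; word=0x0bba
[14+:2] bank=2 & 0x3 = 0x2; word=0x8bba
word = 0x8bba → little-endian bytes:
  [0]=0xba  [1]=0x8b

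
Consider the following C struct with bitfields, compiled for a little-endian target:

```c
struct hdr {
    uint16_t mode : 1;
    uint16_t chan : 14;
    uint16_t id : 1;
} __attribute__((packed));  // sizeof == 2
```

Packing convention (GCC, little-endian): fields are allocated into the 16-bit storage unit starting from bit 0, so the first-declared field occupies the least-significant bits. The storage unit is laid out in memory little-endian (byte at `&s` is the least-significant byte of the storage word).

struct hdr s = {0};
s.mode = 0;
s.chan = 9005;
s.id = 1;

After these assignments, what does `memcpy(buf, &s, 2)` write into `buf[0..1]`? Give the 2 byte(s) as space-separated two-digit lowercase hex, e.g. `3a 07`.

mode:1 = 0 → 0x0 << 0 → word 0x0000
chan:14 = 9005 → 0x232d << 1 → word 0x465a
id:1 = 1 → 0x1 << 15 → word 0xc65a
word = 0xc65a → little-endian bytes:
  [0]=0x5a  [1]=0xc6

5a c6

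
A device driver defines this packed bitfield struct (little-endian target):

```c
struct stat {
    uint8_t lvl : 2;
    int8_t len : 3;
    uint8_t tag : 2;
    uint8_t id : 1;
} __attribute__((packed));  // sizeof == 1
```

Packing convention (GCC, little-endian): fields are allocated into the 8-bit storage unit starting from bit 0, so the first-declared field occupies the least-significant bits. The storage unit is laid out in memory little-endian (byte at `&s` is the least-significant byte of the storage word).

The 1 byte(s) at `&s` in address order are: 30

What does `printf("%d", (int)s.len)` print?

[0]=0x30 (little-endian) → word 0x30
lvl [0+:2] = (word>>0) & 0x3 = 0
len [2+:3] = (word>>2) & 0x7 = 4  ←
tag [5+:2] = (word>>5) & 0x3 = 1
id [7+:1] = (word>>7) & 0x1 = 0
len signed 3b, MSB=1: 4 - 8 = -4

-4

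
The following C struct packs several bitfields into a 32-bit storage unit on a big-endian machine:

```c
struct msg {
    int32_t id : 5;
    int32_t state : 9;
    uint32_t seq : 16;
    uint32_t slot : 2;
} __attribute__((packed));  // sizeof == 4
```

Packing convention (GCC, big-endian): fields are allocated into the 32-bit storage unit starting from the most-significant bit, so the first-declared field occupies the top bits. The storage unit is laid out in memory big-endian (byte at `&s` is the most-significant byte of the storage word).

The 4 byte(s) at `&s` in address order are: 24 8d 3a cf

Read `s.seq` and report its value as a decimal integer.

[0]=0x24 [1]=0x8d [2]=0x3a [3]=0xcf (big-endian) → word 0x248d3acf
id:5 @ bit 27 → (0x248d3acf>>27)&0x1f = 0x4
state:9 @ bit 18 → (0x248d3acf>>18)&0x1ff = 0x123
seq:16 @ bit 2 → (0x248d3acf>>2)&0xffff = 0x4eb3  ←
slot:2 @ bit 0 → (0x248d3acf>>0)&0x3 = 0x3

20147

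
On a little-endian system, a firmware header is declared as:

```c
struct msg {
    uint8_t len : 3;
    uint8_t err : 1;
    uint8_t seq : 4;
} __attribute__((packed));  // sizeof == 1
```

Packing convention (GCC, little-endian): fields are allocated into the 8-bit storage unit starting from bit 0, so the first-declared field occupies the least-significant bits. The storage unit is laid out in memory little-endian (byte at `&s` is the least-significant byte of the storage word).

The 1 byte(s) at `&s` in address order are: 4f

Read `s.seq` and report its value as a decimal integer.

4

[0]=0x4f (little-endian) → word 0x4f
len [0+:3] = (word>>0) & 0x7 = 7
err [3+:1] = (word>>3) & 0x1 = 1
seq [4+:4] = (word>>4) & 0xf = 4  ←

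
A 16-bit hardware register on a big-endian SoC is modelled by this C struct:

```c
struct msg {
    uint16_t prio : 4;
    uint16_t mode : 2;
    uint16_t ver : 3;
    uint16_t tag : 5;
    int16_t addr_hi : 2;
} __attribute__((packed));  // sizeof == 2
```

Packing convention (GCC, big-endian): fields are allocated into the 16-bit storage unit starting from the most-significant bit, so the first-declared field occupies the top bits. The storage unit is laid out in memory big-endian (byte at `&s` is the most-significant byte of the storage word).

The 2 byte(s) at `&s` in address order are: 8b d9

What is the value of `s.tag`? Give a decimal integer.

22

[0]=0x8b [1]=0xd9 (big-endian) → word 0x8bd9
prio:4 @ bit 12 → (0x8bd9>>12)&0xf = 0x8
mode:2 @ bit 10 → (0x8bd9>>10)&0x3 = 0x2
ver:3 @ bit 7 → (0x8bd9>>7)&0x7 = 0x7
tag:5 @ bit 2 → (0x8bd9>>2)&0x1f = 0x16  ←
addr_hi:2 @ bit 0 → (0x8bd9>>0)&0x3 = 0x1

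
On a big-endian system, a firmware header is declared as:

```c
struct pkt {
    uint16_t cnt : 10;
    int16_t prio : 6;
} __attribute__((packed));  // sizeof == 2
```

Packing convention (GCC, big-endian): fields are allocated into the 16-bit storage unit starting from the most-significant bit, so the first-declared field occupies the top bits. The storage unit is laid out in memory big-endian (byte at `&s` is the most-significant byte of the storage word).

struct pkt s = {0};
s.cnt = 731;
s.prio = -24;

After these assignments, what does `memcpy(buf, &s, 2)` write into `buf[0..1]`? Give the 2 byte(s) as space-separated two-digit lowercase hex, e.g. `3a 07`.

b6 e8

cnt:10 = 731 → 0x2db << 6 → word 0xb6c0
prio:6 = -24 → 0x28 << 0 → word 0xb6e8
word = 0xb6e8 → big-endian bytes:
  [0]=0xb6  [1]=0xe8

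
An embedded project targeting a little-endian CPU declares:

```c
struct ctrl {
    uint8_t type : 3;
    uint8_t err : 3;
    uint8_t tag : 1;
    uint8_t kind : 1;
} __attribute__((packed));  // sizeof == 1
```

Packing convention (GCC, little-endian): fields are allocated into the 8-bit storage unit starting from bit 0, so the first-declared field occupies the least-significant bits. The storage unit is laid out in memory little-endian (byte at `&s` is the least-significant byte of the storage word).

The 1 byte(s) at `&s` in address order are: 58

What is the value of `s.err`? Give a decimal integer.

[0]=0x58 (little-endian) → word 0x58
type [0+:3] = (word>>0) & 0x7 = 0
err [3+:3] = (word>>3) & 0x7 = 3  ←
tag [6+:1] = (word>>6) & 0x1 = 1
kind [7+:1] = (word>>7) & 0x1 = 0

3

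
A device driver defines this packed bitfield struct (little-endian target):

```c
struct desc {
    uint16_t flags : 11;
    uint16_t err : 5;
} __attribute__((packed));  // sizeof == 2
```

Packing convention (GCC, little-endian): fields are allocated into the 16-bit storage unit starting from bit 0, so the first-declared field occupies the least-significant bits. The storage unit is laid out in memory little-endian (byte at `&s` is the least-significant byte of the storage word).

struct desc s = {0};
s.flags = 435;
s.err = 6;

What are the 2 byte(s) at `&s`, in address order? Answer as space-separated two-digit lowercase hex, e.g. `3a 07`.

b3 31

flags:11 = 435 → 0x1b3 << 0 → word 0x01b3
err:5 = 6 → 0x6 << 11 → word 0x31b3
word = 0x31b3 → little-endian bytes:
  [0]=0xb3  [1]=0x31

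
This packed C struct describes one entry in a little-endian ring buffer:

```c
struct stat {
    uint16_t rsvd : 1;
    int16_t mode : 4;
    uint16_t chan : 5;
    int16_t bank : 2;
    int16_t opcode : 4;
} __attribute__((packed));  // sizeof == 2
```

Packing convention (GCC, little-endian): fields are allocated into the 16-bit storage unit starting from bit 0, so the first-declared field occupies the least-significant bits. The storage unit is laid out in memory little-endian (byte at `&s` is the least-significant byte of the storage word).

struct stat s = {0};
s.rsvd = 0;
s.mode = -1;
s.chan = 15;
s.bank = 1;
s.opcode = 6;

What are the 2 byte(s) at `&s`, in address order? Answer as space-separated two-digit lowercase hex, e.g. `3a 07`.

rsvd:1 = 0 → 0x0 << 0 → word 0x0000
mode:4 = -1 → 0xf << 1 → word 0x001e
chan:5 = 15 → 0xf << 5 → word 0x01fe
bank:2 = 1 → 0x1 << 10 → word 0x05fe
opcode:4 = 6 → 0x6 << 12 → word 0x65fe
word = 0x65fe → little-endian bytes:
  [0]=0xfe  [1]=0x65

fe 65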